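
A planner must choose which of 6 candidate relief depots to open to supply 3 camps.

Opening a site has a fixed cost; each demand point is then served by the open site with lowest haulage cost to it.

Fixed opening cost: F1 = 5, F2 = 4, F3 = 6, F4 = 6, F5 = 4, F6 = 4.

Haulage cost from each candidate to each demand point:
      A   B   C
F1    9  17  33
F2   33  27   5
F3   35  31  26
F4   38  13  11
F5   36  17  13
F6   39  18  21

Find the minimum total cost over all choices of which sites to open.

Open {F1, F2}: assign each demand point to its cheapest open site.
  A→F1 9, B→F1 17, C→F2 5
  haulage cost 31, fixed 9 → total 40.
Compare {F1, F2, F4}: haulage cost 27 + fixed 15 = 42.
Compare {F1, F4}: haulage cost 33 + fixed 11 = 44.
Compare {F1, F2, F5}: haulage cost 31 + fixed 13 = 44.
All other subsets cost ≥ 42. Minimum total cost: 40.

40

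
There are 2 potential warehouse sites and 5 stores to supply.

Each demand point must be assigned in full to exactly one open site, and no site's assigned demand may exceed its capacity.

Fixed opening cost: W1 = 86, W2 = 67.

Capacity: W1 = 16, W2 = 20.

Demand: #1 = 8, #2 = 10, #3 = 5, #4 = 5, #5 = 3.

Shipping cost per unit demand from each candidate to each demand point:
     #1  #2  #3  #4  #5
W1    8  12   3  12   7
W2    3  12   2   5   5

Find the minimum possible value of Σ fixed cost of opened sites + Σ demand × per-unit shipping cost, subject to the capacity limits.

Open {W1, W2}; cheapest assignment that respects the capacities:
  W1 (cap 16, load 15): #2, #3 — cost 10×12 + 5×3 = 135
  W2 (cap 20, load 16): #1, #4, #5 — cost 8×3 + 5×5 + 3×5 = 64
  Shipping 199, fixed 153 → total 352.
  Any other capacity-feasible assignment to {W1, W2} ships for at least 199.
Total demand is 31 and no other set of sites has combined capacity ≥ 31, so {W1, W2} is the only feasible choice of open sites. Minimum: 352.

352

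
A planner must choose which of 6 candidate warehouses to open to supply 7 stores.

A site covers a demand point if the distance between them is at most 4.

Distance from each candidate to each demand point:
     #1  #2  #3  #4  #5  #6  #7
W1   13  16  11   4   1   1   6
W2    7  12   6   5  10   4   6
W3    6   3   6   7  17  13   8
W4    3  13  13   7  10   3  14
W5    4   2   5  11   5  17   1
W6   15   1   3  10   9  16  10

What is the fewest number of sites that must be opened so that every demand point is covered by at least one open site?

Coverage sets (demand points within 4 of each site):
  W1: {#4, #5, #6}
  W2: {#6}
  W3: {#2}
  W4: {#1, #6}
  W5: {#1, #2, #7}
  W6: {#2, #3}
No 2 sites suffice: every size-2 union leaves at least one demand point uncovered.
But {W1, W5, W6} covers everything, so the minimum is 3.

3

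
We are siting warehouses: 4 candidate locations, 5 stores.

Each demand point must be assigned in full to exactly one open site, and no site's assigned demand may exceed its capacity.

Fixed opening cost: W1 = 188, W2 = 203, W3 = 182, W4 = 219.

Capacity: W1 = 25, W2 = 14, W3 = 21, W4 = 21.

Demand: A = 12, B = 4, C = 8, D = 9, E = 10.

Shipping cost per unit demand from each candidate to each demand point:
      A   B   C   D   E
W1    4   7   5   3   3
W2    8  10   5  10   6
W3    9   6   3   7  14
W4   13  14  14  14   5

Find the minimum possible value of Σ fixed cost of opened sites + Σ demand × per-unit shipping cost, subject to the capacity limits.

Open {W1, W3}; cheapest assignment that respects the capacities:
  W1 (cap 25, load 22): A, E — cost 12×4 + 10×3 = 78
  W3 (cap 21, load 21): B, C, D — cost 4×6 + 8×3 + 9×7 = 111
  Shipping 189, fixed 370 → total 559.
  Any other capacity-feasible assignment to {W1, W3} ships for at least 189.
Compare {W1, W4}: its best feasible assignment gives total 672.
Compare {W1, W2, W3}: its best feasible assignment gives total 756.
Every other set of open sites that can feasibly serve all demand totals ≥ 672 even under its best assignment. Minimum: 559.

559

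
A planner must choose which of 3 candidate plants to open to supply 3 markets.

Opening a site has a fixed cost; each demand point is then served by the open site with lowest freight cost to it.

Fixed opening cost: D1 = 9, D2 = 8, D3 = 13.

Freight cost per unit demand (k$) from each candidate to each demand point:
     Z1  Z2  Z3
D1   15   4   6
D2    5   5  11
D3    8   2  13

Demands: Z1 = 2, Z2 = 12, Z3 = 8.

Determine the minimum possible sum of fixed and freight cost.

Open {D1, D3}: assign each demand point to its cheapest open site.
  Z1→D3 2×8=16, Z2→D3 12×2=24, Z3→D1 8×6=48
  freight cost 88, fixed 22 → total 110.
Compare {D1, D2, D3}: freight cost 82 + fixed 30 = 112.
Compare {D1, D2}: freight cost 106 + fixed 17 = 123.
Compare {D1}: freight cost 126 + fixed 9 = 135.
All other subsets cost ≥ 112. Minimum total cost: 110.

110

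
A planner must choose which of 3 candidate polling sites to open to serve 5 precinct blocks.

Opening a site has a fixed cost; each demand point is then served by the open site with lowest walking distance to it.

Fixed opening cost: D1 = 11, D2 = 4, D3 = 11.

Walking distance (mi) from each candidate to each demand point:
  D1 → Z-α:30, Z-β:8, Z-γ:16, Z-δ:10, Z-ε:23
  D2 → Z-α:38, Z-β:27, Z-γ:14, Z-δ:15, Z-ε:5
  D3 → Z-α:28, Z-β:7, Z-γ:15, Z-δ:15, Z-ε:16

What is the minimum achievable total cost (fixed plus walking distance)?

82

Open {D1, D2}: assign each demand point to its cheapest open site.
  Z-α→D1 30, Z-β→D1 8, Z-γ→D2 14, Z-δ→D1 10, Z-ε→D2 5
  walking distance 67, fixed 15 → total 82.
Compare {D2, D3}: walking distance 69 + fixed 15 = 84.
Compare {D1, D2, D3}: walking distance 64 + fixed 26 = 90.
Compare {D3}: walking distance 81 + fixed 11 = 92.
All other subsets cost ≥ 84. Minimum total cost: 82.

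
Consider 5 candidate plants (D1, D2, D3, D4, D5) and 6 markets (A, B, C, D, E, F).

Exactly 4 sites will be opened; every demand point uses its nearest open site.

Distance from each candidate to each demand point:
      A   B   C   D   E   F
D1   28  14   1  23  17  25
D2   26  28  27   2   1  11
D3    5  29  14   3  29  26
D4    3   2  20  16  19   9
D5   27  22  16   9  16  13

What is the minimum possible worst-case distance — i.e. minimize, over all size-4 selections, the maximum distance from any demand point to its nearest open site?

9

Open {D1, D2, D3, D4}.
  Farthest demand point is F at distance 9 (to D4); all others are ≤ 9.
With {D1, D2, D4, D5} the worst case is 9.
With {D1, D2, D3, D5} the worst case is 14.
No size-4 selection achieves below 9.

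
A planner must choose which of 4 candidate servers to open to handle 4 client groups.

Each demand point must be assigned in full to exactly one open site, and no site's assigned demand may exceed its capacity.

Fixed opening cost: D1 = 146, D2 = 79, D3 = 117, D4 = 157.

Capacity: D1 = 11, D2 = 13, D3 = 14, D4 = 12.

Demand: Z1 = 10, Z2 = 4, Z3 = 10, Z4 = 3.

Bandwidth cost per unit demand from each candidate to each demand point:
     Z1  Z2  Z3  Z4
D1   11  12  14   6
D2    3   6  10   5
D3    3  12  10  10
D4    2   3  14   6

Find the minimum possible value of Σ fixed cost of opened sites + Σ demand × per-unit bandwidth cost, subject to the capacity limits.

389

Open {D2, D3}; cheapest assignment that respects the capacities:
  D2 (cap 13, load 13): Z1, Z4 — cost 10×3 + 3×5 = 45
  D3 (cap 14, load 14): Z2, Z3 — cost 4×12 + 10×10 = 148
  Shipping 193, fixed 196 → total 389.
  Any other capacity-feasible assignment to {D2, D3} ships for at least 193.
Compare {D2, D3, D4}: its best feasible assignment gives total 510.
Compare {D1, D2, D3}: its best feasible assignment gives total 535.
Every other set of open sites that can feasibly serve all demand totals ≥ 510 even under its best assignment. Minimum: 389.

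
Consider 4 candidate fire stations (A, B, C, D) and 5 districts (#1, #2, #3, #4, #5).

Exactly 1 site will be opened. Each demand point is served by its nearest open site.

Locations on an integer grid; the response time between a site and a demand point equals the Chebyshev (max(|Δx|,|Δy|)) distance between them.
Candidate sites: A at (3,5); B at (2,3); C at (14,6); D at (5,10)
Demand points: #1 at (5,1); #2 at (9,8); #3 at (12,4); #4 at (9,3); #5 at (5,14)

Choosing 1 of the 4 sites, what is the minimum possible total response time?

30

Open {C}.
  #1→C 9, #2→C 5, #3→C 2, #4→C 5, #5→C 9  ⇒ total 30.
Compare {D}: total 31.
Compare {A}: total 34.
No size-1 selection does better; minimum is 30.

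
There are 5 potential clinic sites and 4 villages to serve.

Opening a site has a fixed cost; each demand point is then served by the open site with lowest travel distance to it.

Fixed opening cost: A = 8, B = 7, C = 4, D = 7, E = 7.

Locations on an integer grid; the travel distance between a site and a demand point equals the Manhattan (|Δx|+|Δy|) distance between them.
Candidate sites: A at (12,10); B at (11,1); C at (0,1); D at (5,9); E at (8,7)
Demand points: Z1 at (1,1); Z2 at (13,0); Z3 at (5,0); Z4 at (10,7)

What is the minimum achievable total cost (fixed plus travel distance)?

28

Open {B, C}: assign each demand point to its cheapest open site.
  Z1→C 1, Z2→B 3, Z3→C 6, Z4→B 7
  travel distance 17, fixed 11 → total 28.
Compare {B, C, E}: travel distance 12 + fixed 18 = 30.
Compare {C, E}: travel distance 21 + fixed 11 = 32.
Compare {B}: travel distance 27 + fixed 7 = 34.
All other subsets cost ≥ 30. Minimum total cost: 28.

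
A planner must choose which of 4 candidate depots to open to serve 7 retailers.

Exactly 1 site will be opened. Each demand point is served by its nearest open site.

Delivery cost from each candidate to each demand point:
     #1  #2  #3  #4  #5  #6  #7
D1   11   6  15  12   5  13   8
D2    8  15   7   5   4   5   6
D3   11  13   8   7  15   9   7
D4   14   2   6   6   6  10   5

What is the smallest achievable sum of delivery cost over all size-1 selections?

Open {D4}.
  #1→D4 14, #2→D4 2, #3→D4 6, #4→D4 6, #5→D4 6, #6→D4 10, #7→D4 5  ⇒ total 49.
Compare {D2}: total 50.
Compare {D1}: total 70.
No size-1 selection does better; minimum is 49.

49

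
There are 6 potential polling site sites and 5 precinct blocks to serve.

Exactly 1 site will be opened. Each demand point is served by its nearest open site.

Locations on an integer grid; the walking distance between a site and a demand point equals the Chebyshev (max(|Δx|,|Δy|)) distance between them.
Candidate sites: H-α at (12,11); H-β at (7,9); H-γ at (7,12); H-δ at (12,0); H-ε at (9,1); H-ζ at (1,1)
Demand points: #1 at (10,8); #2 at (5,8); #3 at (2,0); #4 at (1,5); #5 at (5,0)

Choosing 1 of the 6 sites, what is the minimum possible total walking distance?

25

Open {H-ζ}.
  #1→H-ζ 9, #2→H-ζ 7, #3→H-ζ 1, #4→H-ζ 4, #5→H-ζ 4  ⇒ total 25.
Compare {H-β}: total 29.
Compare {H-ε}: total 33.
No size-1 selection does better; minimum is 25.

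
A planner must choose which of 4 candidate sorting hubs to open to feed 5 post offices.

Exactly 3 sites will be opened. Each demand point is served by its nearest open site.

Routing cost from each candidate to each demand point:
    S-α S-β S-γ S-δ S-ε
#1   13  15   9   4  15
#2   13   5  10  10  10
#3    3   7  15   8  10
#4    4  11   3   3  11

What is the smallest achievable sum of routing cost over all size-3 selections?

24

Open {#2, #3, #4}.
  S-α→#3 3, S-β→#2 5, S-γ→#4 3, S-δ→#4 3, S-ε→#2 10  ⇒ total 24.
Compare {#1, #2, #4}: total 25.
Compare {#1, #3, #4}: total 26.
No size-3 selection does better; minimum is 24.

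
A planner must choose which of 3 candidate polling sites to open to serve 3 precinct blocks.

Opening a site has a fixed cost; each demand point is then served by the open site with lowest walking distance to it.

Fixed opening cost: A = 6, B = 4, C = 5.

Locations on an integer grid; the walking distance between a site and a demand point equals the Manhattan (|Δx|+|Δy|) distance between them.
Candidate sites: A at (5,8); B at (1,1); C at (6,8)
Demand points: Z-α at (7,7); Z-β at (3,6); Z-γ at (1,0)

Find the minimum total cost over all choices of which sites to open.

Open {B, C}: assign each demand point to its cheapest open site.
  Z-α→C 2, Z-β→C 5, Z-γ→B 1
  walking distance 8, fixed 9 → total 17.
Compare {A, B}: walking distance 8 + fixed 10 = 18.
Compare {A, B, C}: walking distance 7 + fixed 15 = 22.
Compare {B}: walking distance 20 + fixed 4 = 24.
All other subsets cost ≥ 18. Minimum total cost: 17.

17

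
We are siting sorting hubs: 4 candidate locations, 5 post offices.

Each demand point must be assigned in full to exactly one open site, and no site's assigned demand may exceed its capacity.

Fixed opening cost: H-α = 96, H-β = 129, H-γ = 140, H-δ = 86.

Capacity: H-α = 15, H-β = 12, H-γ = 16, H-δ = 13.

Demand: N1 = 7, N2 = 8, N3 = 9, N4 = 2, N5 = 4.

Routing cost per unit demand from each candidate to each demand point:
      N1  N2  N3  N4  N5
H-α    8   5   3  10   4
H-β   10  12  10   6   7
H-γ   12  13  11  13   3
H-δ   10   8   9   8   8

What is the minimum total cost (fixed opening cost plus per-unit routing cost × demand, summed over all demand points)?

Open {H-α, H-γ}; cheapest assignment that respects the capacities:
  H-α (cap 15, load 15): N1, N2 — cost 7×8 + 8×5 = 96
  H-γ (cap 16, load 15): N3, N4, N5 — cost 9×11 + 2×13 + 4×3 = 137
  Shipping 233, fixed 236 → total 469.
  Any other capacity-feasible assignment to {H-α, H-γ} ships for at least 233.
Compare {H-α, H-β, H-δ}: its best feasible assignment gives total 500.
Compare {H-α, H-γ, H-δ}: its best feasible assignment gives total 525.
Every other set of open sites that can feasibly serve all demand totals ≥ 500 even under its best assignment. Minimum: 469.

469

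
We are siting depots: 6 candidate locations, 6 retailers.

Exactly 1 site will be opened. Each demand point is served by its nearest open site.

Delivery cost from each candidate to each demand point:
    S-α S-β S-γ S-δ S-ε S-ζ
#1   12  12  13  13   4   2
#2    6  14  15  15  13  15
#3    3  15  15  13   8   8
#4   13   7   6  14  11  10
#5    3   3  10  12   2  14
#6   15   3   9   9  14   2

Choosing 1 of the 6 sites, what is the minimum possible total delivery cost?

Open {#5}.
  S-α→#5 3, S-β→#5 3, S-γ→#5 10, S-δ→#5 12, S-ε→#5 2, S-ζ→#5 14  ⇒ total 44.
Compare {#6}: total 52.
Compare {#1}: total 56.
No size-1 selection does better; minimum is 44.

44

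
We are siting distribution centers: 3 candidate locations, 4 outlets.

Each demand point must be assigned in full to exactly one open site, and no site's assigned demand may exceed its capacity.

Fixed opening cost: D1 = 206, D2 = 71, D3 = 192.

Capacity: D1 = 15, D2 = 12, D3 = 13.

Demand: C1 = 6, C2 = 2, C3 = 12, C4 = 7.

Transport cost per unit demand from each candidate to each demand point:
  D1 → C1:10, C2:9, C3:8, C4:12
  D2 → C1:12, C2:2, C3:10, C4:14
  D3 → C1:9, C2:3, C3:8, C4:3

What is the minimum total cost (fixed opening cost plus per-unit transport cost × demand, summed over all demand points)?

559

Open {D1, D2}; cheapest assignment that respects the capacities:
  D1 (cap 15, load 15): C1, C2, C4 — cost 6×10 + 2×9 + 7×12 = 162
  D2 (cap 12, load 12): C3 — cost 12×10 = 120
  Shipping 282, fixed 277 → total 559.
  Any other capacity-feasible assignment to {D1, D2} ships for at least 282.
Compare {D1, D3}: its best feasible assignment gives total 587.
Compare {D1, D2, D3}: its best feasible assignment gives total 644.
Every other set of open sites that can feasibly serve all demand totals ≥ 587 even under its best assignment. Minimum: 559.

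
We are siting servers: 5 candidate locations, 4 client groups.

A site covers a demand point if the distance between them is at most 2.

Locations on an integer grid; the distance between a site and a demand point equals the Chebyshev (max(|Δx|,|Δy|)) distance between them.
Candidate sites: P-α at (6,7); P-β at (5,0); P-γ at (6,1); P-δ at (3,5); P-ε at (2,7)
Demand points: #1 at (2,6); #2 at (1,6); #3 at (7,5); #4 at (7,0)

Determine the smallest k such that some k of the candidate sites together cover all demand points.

Coverage sets (demand points within 2 of each site):
  P-α: {#3}
  P-β: {#4}
  P-γ: {#4}
  P-δ: {#1, #2}
  P-ε: {#1, #2}
No 2 sites suffice: every size-2 union leaves at least one demand point uncovered.
But {P-α, P-β, P-δ} covers everything, so the minimum is 3.

3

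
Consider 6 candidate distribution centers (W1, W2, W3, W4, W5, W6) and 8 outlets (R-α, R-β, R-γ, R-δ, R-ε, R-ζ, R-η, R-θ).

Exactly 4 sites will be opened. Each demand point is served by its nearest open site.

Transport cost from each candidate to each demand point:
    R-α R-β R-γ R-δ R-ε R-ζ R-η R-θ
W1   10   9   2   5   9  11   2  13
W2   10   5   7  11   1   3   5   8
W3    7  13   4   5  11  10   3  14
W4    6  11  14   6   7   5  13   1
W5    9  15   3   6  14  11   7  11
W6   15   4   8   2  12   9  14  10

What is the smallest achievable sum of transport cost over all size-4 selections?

21

Open {W1, W2, W4, W6}.
  R-α→W4 6, R-β→W6 4, R-γ→W1 2, R-δ→W6 2, R-ε→W2 1, R-ζ→W2 3, R-η→W1 2, R-θ→W4 1  ⇒ total 21.
Compare {W2, W3, W4, W6}: total 24.
Compare {W1, W2, W3, W4}: total 25.
No size-4 selection does better; minimum is 21.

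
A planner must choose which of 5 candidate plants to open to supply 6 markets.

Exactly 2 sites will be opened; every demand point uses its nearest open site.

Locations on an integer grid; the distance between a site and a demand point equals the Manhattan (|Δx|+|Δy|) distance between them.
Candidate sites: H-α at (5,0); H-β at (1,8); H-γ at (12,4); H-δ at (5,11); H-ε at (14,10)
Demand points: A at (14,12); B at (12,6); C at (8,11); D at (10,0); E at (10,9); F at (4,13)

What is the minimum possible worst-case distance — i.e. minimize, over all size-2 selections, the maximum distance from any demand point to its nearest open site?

Open {H-β, H-γ}.
  Farthest demand point is A at distance 10 (to H-γ); all others are ≤ 10.
With {H-γ, H-δ} the worst case is 10.
With {H-α, H-δ} the worst case is 12.
No size-2 selection achieves below 10.

10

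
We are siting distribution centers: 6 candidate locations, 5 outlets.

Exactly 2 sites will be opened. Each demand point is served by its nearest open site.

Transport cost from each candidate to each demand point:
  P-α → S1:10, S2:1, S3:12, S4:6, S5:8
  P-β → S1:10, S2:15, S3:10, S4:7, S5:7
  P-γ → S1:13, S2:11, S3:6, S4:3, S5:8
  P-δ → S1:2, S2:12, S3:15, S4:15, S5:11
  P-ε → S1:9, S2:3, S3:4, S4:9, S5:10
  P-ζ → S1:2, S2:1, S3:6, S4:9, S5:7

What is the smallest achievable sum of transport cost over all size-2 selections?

Open {P-γ, P-ζ}.
  S1→P-ζ 2, S2→P-ζ 1, S3→P-γ 6, S4→P-γ 3, S5→P-ζ 7  ⇒ total 19.
Compare {P-α, P-ζ}: total 22.
Compare {P-β, P-ζ}: total 23.
No size-2 selection does better; minimum is 19.

19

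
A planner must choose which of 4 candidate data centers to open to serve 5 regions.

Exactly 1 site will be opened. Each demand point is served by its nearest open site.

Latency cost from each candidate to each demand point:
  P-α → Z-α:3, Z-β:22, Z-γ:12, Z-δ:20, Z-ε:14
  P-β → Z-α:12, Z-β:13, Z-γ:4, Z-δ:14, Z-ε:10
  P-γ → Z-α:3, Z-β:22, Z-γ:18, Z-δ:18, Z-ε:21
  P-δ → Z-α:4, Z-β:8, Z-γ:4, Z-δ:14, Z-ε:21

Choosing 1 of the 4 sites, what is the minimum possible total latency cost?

51

Open {P-δ}.
  Z-α→P-δ 4, Z-β→P-δ 8, Z-γ→P-δ 4, Z-δ→P-δ 14, Z-ε→P-δ 21  ⇒ total 51.
Compare {P-β}: total 53.
Compare {P-α}: total 71.
No size-1 selection does better; minimum is 51.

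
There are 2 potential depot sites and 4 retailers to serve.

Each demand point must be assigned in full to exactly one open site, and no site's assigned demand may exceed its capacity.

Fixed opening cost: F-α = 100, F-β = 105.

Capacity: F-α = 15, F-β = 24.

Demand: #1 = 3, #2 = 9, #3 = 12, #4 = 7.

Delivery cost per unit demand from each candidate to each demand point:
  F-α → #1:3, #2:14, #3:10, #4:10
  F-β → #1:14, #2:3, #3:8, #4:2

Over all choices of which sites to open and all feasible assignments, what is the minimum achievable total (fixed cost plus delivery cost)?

375

Open {F-α, F-β}; cheapest assignment that respects the capacities:
  F-α (cap 15, load 15): #1, #3 — cost 3×3 + 12×10 = 129
  F-β (cap 24, load 16): #2, #4 — cost 9×3 + 7×2 = 41
  Shipping 170, fixed 205 → total 375.
  Any other capacity-feasible assignment to {F-α, F-β} ships for at least 170.
Total demand is 31 and no other set of sites has combined capacity ≥ 31, so {F-α, F-β} is the only feasible choice of open sites. Minimum: 375.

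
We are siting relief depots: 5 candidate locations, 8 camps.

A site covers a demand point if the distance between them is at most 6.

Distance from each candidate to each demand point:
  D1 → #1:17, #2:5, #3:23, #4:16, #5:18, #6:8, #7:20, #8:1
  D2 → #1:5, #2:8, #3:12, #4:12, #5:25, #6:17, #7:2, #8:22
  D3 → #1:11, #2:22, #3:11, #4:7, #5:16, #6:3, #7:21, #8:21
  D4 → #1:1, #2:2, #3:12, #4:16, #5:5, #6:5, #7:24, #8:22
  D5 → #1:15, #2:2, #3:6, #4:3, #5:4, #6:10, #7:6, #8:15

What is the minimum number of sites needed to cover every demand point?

Coverage sets (demand points within 6 of each site):
  D1: {#2, #8}
  D2: {#1, #7}
  D3: {#6}
  D4: {#1, #2, #5, #6}
  D5: {#2, #3, #4, #5, #7}
No 2 sites suffice: every size-2 union leaves at least one demand point uncovered.
But {D1, D4, D5} covers everything, so the minimum is 3.

3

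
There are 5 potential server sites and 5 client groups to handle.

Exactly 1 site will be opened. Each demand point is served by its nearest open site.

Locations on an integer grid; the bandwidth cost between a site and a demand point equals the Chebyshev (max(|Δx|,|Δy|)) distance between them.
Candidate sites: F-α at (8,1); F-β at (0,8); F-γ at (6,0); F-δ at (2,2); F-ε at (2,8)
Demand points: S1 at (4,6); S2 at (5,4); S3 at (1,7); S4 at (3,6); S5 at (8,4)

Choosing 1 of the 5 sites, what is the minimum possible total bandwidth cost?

15

Open {F-ε}.
  S1→F-ε 2, S2→F-ε 4, S3→F-ε 1, S4→F-ε 2, S5→F-ε 6  ⇒ total 15.
Compare {F-β}: total 21.
Compare {F-δ}: total 22.
No size-1 selection does better; minimum is 15.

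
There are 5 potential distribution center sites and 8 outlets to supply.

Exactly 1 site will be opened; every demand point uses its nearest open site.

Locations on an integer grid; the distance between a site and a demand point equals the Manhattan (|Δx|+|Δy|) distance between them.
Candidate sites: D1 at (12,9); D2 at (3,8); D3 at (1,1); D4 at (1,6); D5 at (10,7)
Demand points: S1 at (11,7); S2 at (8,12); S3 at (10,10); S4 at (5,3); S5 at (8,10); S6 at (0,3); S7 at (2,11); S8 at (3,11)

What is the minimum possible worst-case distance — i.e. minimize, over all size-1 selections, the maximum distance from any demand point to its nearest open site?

Open {D2}.
  Farthest demand point is S1 at distance 9 (to D2); all others are ≤ 9.
With {D4} the worst case is 13.
With {D5} the worst case is 14.
No size-1 selection achieves below 9.

9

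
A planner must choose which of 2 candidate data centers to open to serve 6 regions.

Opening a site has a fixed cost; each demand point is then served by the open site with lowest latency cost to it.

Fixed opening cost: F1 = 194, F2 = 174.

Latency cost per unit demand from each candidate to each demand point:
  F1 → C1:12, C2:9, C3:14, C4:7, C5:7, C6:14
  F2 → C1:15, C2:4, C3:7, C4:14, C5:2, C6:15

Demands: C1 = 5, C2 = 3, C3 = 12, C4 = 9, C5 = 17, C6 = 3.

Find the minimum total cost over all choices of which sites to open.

Open {F2}: assign each demand point to its cheapest open site.
  C1→F2 5×15=75, C2→F2 3×4=12, C3→F2 12×7=84, C4→F2 9×14=126, C5→F2 17×2=34, C6→F2 3×15=45
  latency cost 376, fixed 174 → total 550.
Compare {F1, F2}: latency cost 295 + fixed 368 = 663.
Compare {F1}: latency cost 479 + fixed 194 = 673.

550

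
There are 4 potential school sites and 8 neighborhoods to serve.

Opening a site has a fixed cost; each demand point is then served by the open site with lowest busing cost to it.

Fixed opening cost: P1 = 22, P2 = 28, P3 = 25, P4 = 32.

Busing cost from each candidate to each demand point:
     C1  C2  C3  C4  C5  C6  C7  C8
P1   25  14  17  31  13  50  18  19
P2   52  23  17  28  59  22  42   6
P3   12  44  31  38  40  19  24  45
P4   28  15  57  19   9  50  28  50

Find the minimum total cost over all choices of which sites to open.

190

Open {P1, P3}: assign each demand point to its cheapest open site.
  C1→P3 12, C2→P1 14, C3→P1 17, C4→P1 31, C5→P1 13, C6→P3 19, C7→P1 18, C8→P1 19
  busing cost 143, fixed 47 → total 190.
Compare {P1, P2}: busing cost 143 + fixed 50 = 193.
Compare {P1, P2, P3}: busing cost 127 + fixed 75 = 202.
Compare {P2, P4}: busing cost 144 + fixed 60 = 204.
All other subsets cost ≥ 193. Minimum total cost: 190.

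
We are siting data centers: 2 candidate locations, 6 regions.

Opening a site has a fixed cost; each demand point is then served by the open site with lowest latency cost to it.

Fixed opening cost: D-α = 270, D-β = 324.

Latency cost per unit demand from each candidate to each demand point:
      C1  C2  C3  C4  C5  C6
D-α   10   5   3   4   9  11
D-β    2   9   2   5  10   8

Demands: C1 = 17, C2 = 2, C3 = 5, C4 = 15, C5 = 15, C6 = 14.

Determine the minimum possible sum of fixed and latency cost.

Open {D-β}: assign each demand point to its cheapest open site.
  C1→D-β 17×2=34, C2→D-β 2×9=18, C3→D-β 5×2=10, C4→D-β 15×5=75, C5→D-β 15×10=150, C6→D-β 14×8=112
  latency cost 399, fixed 324 → total 723.
Compare {D-α}: latency cost 544 + fixed 270 = 814.
Compare {D-α, D-β}: latency cost 361 + fixed 594 = 955.

723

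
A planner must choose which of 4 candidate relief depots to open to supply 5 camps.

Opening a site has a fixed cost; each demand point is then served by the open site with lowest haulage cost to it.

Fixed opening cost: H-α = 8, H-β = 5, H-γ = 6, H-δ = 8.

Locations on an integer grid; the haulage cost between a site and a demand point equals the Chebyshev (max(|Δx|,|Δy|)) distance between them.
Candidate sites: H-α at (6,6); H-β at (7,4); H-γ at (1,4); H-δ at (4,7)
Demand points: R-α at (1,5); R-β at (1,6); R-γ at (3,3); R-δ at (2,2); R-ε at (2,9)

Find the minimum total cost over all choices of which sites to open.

18

Open {H-γ}: assign each demand point to its cheapest open site.
  R-α→H-γ 1, R-β→H-γ 2, R-γ→H-γ 2, R-δ→H-γ 2, R-ε→H-γ 5
  haulage cost 12, fixed 6 → total 18.
Compare {H-β, H-γ}: haulage cost 12 + fixed 11 = 23.
Compare {H-γ, H-δ}: haulage cost 9 + fixed 14 = 23.
Compare {H-δ}: haulage cost 17 + fixed 8 = 25.
All other subsets cost ≥ 23. Minimum total cost: 18.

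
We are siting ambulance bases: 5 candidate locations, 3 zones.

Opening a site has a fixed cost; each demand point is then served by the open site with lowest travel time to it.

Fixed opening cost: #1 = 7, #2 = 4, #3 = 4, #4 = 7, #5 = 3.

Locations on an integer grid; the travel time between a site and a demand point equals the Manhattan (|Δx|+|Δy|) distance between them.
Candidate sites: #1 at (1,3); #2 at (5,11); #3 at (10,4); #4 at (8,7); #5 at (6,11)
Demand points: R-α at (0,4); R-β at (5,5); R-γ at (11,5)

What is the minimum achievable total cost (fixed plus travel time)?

Open {#1, #3}: assign each demand point to its cheapest open site.
  R-α→#1 2, R-β→#1 6, R-γ→#3 2
  travel time 10, fixed 11 → total 21.
Compare {#3}: travel time 18 + fixed 4 = 22.
Compare {#1, #3, #5}: travel time 10 + fixed 14 = 24.
Compare {#3, #5}: travel time 18 + fixed 7 = 25.
All other subsets cost ≥ 22. Minimum total cost: 21.

21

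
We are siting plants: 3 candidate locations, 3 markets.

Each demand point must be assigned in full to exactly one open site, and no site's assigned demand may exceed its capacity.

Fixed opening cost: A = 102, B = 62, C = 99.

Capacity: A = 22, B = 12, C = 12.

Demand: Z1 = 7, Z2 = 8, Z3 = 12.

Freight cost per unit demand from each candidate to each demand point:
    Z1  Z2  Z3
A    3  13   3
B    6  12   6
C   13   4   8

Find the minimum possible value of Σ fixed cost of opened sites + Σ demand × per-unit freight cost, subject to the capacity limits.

Open {A, C}; cheapest assignment that respects the capacities:
  A (cap 22, load 19): Z1, Z3 — cost 7×3 + 12×3 = 57
  C (cap 12, load 8): Z2 — cost 8×4 = 32
  Shipping 89, fixed 201 → total 290.
  Any other capacity-feasible assignment to {A, C} ships for at least 89.
Compare {A, B}: its best feasible assignment gives total 317.
Compare {A, B, C}: its best feasible assignment gives total 352.
Every other set of open sites that can feasibly serve all demand totals ≥ 317 even under its best assignment. Minimum: 290.

290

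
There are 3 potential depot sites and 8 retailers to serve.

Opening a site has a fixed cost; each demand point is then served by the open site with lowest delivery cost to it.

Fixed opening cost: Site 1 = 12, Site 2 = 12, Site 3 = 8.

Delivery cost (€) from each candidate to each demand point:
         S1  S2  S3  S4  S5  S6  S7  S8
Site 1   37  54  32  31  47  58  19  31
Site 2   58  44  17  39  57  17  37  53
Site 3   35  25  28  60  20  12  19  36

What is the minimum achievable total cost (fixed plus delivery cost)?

Open {Site 1, Site 3}: assign each demand point to its cheapest open site.
  S1→Site 3 35, S2→Site 3 25, S3→Site 3 28, S4→Site 1 31, S5→Site 3 20, S6→Site 3 12, S7→Site 1 19, S8→Site 1 31
  delivery cost 201, fixed 20 → total 221.
Compare {Site 1, Site 2, Site 3}: delivery cost 190 + fixed 32 = 222.
Compare {Site 2, Site 3}: delivery cost 203 + fixed 20 = 223.
Compare {Site 3}: delivery cost 235 + fixed 8 = 243.
All other subsets cost ≥ 222. Minimum total cost: 221.

221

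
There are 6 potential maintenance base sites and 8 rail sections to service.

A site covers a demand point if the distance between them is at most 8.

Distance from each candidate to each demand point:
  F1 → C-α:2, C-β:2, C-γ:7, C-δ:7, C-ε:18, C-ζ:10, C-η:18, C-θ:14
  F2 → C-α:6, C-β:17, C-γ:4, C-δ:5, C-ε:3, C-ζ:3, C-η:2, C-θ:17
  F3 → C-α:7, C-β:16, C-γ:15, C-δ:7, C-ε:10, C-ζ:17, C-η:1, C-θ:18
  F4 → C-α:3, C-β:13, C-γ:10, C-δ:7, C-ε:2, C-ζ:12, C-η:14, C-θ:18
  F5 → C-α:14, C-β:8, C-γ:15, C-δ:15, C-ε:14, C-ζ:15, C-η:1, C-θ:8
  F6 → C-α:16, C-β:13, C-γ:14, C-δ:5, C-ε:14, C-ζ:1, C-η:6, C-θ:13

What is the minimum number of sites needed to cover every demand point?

Coverage sets (demand points within 8 of each site):
  F1: {C-α, C-β, C-γ, C-δ}
  F2: {C-α, C-γ, C-δ, C-ε, C-ζ, C-η}
  F3: {C-α, C-δ, C-η}
  F4: {C-α, C-δ, C-ε}
  F5: {C-β, C-η, C-θ}
  F6: {C-δ, C-ζ, C-η}
No single site covers all 8 demand points.
But {F2, F5} covers everything, so the minimum is 2.

2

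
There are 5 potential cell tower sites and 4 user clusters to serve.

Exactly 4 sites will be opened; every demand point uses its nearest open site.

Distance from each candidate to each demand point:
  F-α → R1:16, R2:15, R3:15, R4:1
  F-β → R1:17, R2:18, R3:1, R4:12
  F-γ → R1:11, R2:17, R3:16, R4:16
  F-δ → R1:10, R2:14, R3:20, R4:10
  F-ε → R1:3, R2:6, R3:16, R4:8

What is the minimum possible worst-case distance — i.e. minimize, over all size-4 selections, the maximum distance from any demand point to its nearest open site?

6

Open {F-α, F-β, F-γ, F-ε}.
  Farthest demand point is R2 at distance 6 (to F-ε); all others are ≤ 6.
With {F-α, F-β, F-δ, F-ε} the worst case is 6.
With {F-β, F-γ, F-δ, F-ε} the worst case is 8.
No size-4 selection achieves below 6.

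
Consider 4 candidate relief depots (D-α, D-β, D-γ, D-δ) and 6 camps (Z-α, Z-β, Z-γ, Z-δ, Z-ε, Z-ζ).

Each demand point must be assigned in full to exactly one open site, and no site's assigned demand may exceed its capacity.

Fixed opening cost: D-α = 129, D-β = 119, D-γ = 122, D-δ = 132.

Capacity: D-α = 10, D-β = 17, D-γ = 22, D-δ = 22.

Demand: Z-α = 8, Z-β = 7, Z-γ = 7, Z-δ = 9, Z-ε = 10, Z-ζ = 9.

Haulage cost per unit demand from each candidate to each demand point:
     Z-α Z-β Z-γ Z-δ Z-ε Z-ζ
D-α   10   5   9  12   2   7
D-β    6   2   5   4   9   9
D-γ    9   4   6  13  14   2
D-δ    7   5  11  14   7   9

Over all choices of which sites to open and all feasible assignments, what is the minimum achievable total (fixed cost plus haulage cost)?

Open {D-β, D-γ, D-δ}; cheapest assignment that respects the capacities:
  D-β (cap 17, load 16): Z-β, Z-δ — cost 7×2 + 9×4 = 50
  D-γ (cap 22, load 16): Z-γ, Z-ζ — cost 7×6 + 9×2 = 60
  D-δ (cap 22, load 18): Z-α, Z-ε — cost 8×7 + 10×7 = 126
  Shipping 236, fixed 373 → total 609.
  Any other capacity-feasible assignment to {D-β, D-γ, D-δ} ships for at least 236.
Compare {D-α, D-β, D-γ, D-δ}: its best feasible assignment gives total 688.
Compare {D-α, D-γ, D-δ}: its best feasible assignment gives total 706.
Every other set of open sites that can feasibly serve all demand totals ≥ 688 even under its best assignment. Minimum: 609.

609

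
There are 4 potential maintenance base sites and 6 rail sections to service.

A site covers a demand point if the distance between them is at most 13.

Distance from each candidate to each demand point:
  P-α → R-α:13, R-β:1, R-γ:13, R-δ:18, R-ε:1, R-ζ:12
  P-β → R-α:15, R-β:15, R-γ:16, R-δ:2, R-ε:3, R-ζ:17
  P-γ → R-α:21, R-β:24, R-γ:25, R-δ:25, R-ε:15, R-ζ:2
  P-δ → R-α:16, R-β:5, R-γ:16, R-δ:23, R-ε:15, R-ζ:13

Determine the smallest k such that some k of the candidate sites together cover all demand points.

Coverage sets (demand points within 13 of each site):
  P-α: {R-α, R-β, R-γ, R-ε, R-ζ}
  P-β: {R-δ, R-ε}
  P-γ: {R-ζ}
  P-δ: {R-β, R-ζ}
No single site covers all 6 demand points.
But {P-α, P-β} covers everything, so the minimum is 2.

2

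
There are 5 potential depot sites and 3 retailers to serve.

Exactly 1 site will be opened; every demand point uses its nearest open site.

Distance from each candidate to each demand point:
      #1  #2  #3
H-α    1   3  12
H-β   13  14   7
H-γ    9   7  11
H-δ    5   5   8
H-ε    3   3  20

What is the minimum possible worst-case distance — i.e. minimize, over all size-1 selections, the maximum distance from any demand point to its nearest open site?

8

Open {H-δ}.
  Farthest demand point is #3 at distance 8 (to H-δ); all others are ≤ 8.
With {H-γ} the worst case is 11.
With {H-α} the worst case is 12.
No size-1 selection achieves below 8.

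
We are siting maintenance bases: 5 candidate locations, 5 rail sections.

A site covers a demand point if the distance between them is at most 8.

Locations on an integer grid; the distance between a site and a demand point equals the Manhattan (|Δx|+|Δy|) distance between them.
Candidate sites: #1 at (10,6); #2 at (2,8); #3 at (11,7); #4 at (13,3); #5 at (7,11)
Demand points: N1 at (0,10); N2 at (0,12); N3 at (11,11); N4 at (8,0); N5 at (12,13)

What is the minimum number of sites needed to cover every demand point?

Coverage sets (demand points within 8 of each site):
  #1: {N3, N4}
  #2: {N1, N2}
  #3: {N3, N5}
  #4: {N4}
  #5: {N1, N2, N3, N5}
No single site covers all 5 demand points.
But {#1, #5} covers everything, so the minimum is 2.

2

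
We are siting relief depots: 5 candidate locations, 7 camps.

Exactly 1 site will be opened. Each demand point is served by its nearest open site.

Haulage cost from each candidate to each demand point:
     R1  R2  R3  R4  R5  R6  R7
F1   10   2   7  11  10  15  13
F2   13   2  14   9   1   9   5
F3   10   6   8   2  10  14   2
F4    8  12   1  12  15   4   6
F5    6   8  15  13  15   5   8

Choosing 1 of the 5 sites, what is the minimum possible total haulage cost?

52

Open {F3}.
  R1→F3 10, R2→F3 6, R3→F3 8, R4→F3 2, R5→F3 10, R6→F3 14, R7→F3 2  ⇒ total 52.
Compare {F2}: total 53.
Compare {F4}: total 58.
No size-1 selection does better; minimum is 52.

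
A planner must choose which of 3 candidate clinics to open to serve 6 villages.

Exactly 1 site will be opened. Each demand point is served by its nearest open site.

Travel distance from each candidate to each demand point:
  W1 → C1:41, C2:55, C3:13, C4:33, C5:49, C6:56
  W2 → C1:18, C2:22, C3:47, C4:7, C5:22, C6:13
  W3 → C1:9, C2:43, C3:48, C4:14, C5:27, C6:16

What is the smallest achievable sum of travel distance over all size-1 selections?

129

Open {W2}.
  C1→W2 18, C2→W2 22, C3→W2 47, C4→W2 7, C5→W2 22, C6→W2 13  ⇒ total 129.
Compare {W3}: total 157.
Compare {W1}: total 247.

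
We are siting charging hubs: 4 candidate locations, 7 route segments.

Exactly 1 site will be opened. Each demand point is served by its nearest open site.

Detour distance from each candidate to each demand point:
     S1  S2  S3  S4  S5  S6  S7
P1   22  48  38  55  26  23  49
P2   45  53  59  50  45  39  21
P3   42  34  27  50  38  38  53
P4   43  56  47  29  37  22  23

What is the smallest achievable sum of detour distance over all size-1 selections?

Open {P4}.
  S1→P4 43, S2→P4 56, S3→P4 47, S4→P4 29, S5→P4 37, S6→P4 22, S7→P4 23  ⇒ total 257.
Compare {P1}: total 261.
Compare {P3}: total 282.
No size-1 selection does better; minimum is 257.

257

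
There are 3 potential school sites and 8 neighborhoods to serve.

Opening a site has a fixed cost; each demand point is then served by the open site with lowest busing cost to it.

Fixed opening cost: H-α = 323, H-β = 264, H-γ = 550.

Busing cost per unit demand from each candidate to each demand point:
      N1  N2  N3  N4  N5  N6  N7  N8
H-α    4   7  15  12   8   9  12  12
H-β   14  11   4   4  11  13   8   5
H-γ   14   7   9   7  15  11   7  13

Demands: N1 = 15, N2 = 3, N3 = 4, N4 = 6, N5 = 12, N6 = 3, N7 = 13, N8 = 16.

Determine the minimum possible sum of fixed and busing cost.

Open {H-β}: assign each demand point to its cheapest open site.
  N1→H-β 15×14=210, N2→H-β 3×11=33, N3→H-β 4×4=16, N4→H-β 6×4=24, N5→H-β 12×11=132, N6→H-β 3×13=39, N7→H-β 13×8=104, N8→H-β 16×5=80
  busing cost 638, fixed 264 → total 902.
Compare {H-α}: busing cost 684 + fixed 323 = 1007.
Compare {H-α, H-β}: busing cost 428 + fixed 587 = 1015.
Compare {H-γ}: busing cost 821 + fixed 550 = 1371.
All other subsets cost ≥ 1007. Minimum total cost: 902.

902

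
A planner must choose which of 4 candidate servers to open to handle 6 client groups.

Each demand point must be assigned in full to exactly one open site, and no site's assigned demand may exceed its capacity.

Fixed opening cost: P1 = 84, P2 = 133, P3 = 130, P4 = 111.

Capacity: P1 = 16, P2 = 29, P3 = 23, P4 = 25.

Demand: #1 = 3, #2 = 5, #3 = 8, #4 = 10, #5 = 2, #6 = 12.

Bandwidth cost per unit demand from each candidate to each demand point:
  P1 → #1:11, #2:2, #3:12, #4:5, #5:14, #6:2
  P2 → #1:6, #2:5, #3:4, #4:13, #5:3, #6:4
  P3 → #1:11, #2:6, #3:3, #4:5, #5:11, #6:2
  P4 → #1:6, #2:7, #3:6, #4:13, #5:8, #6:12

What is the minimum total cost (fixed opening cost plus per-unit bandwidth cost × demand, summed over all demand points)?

381

Open {P1, P2}; cheapest assignment that respects the capacities:
  P1 (cap 16, load 15): #2, #4 — cost 5×2 + 10×5 = 60
  P2 (cap 29, load 25): #1, #3, #5, #6 — cost 3×6 + 8×4 + 2×3 + 12×4 = 104
  Shipping 164, fixed 217 → total 381.
  Any other capacity-feasible assignment to {P1, P2} ships for at least 164.
Compare {P2, P3}: its best feasible assignment gives total 418.
Compare {P3, P4}: its best feasible assignment gives total 432.
Every other set of open sites that can feasibly serve all demand totals ≥ 418 even under its best assignment. Minimum: 381.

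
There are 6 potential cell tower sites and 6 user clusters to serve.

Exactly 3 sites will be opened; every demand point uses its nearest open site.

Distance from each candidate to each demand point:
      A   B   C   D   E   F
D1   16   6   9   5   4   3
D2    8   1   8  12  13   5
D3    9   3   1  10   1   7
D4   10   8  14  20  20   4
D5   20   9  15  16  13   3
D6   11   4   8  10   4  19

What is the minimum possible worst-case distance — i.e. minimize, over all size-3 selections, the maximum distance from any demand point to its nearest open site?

8

Open {D1, D2, D3}.
  Farthest demand point is A at distance 8 (to D2); all others are ≤ 8.
With {D1, D2, D4} the worst case is 8.
With {D1, D2, D5} the worst case is 8.
No size-3 selection achieves below 8.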